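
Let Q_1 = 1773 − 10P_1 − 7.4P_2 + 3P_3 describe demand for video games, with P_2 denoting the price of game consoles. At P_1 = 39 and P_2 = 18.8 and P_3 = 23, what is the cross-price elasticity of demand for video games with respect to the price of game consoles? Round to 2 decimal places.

At P_1 = 39 and P_2 = 18.8 and P_3 = 23: Q_1 = 1312.88.
∂Q_1/∂P_2 = -7.4.
ε = (∂Q_1/∂P_2)(P_2/Q_1) = -7.4 × (18.8/1312.88) ≈ -0.11.
Since ε < 0, video games and game consoles are complements.

-0.11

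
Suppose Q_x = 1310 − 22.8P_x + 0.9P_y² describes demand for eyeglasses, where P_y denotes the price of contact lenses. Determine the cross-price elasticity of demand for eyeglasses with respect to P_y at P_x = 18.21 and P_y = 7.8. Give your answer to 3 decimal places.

0.115

At P_x = 18.21 and P_y = 7.8: Q_x = 949.568.
∂Q_x/∂P_y = 1.8P_y = 1.8(7.8) = 14.0400.
ε = (∂Q_x/∂P_y)(P_y/Q_x) = 14.0400 × (7.8/949.568) ≈ 0.115.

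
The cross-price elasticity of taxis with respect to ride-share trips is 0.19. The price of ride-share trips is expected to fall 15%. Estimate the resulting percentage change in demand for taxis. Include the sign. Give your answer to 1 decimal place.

%ΔQ ≈ ε × %ΔP of ride-share trips = 0.19 × (-15%) = -2.9%.

-2.9%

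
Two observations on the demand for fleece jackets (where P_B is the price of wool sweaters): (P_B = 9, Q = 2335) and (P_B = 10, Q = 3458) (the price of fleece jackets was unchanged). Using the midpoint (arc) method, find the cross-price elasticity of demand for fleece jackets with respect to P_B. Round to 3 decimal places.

3.683

ΔQ_A = 3458 − 2335 = 1123; ΔP_B = 10 − 9 = 1.
Midpoints: Q̄_A = 2896.5, P̄_B = 9.50.
ε = (ΔQ_A/Q̄_A)/(ΔP_B/P̄_B) = (1123/2896.5)/(1/9.50) ≈ 3.683.
ε > 0: fleece jackets and wool sweaters are substitutes.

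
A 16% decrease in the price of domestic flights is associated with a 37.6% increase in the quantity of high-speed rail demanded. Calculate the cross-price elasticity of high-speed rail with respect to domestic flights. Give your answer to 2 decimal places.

-2.35

ε = (%ΔQ of high-speed rail) / (%ΔP of domestic flights) = (37.6%) / (-16%) ≈ -2.35.
Negative cross-price elasticity: complements.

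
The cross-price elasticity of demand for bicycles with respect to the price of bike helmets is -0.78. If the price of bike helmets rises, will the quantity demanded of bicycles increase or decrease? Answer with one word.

ε < 0 and the price of bike helmets rises, so the quantity of bicycles moves in the opposite direction: it decreases.

decrease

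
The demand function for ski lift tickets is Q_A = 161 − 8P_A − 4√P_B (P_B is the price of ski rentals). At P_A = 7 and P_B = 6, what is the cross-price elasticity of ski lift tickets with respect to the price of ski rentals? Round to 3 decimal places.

-0.051

At P_A = 7 and P_B = 6: Q_A = 95.202.
∂Q_A/∂P_B = -4/(2√P_B) = -4/(2√6) = -0.8165.
ε = (∂Q_A/∂P_B)(P_B/Q_A) = -0.8165 × (6/95.202) ≈ -0.051.
ε < 0: complements.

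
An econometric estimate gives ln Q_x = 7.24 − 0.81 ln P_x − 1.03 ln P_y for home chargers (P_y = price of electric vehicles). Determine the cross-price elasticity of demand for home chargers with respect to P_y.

-1.03

In a log-linear (constant-elasticity) demand function, the coefficient on ln P_y is the cross-price elasticity.
ε = -1.03. Negative, so home chargers and electric vehicles are complements.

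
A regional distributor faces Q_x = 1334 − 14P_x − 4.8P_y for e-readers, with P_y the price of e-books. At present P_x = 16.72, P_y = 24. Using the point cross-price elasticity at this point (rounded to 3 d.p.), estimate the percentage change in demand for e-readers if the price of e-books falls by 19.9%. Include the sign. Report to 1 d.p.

At P_x = 16.72, P_y = 24: Q_x = 984.72.
∂Q_x/∂P_y = -4.8.
ε = (∂Q_x/∂P_y)(P_y/Q_x) = -4.8000 × 24/984.72 ≈ -0.117.
%ΔQ_x ≈ ε × %ΔP_y = -0.117 × (-19.9%) = 2.3%.

2.3%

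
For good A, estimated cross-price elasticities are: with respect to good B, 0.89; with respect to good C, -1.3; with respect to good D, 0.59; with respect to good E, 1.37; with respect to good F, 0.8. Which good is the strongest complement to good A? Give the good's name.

good C

Complements have ε < 0. The most negative value is -1.3 (good C).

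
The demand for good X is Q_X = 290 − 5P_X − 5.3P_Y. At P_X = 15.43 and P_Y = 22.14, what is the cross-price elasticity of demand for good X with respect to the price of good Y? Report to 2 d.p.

-1.23

At P_X = 15.43 and P_Y = 22.14: Q_X = 95.508.
∂Q_X/∂P_Y = -5.3.
ε = (∂Q_X/∂P_Y)(P_Y/Q_X) = -5.3 × (22.14/95.508) ≈ -1.23.
Since ε < 0, good X and good Y are complements.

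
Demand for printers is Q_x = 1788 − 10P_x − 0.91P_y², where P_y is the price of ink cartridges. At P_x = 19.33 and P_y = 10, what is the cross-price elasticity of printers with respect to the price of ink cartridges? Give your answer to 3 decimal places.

-0.121

At P_x = 19.33 and P_y = 10: Q_x = 1503.7.
∂Q_x/∂P_y = -1.82P_y = -1.82(10) = -18.2000.
ε = (∂Q_x/∂P_y)(P_y/Q_x) = -18.2000 × (10/1503.7) ≈ -0.121.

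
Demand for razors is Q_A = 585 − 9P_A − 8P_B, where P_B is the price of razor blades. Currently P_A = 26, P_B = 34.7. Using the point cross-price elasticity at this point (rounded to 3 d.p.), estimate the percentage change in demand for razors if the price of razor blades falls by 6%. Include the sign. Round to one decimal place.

22.7%

At P_A = 26, P_B = 34.7: Q_A = 73.4.
∂Q_A/∂P_B = -8.
ε = (∂Q_A/∂P_B)(P_B/Q_A) = -8.0000 × 34.7/73.4 ≈ -3.782.
%ΔQ_A ≈ ε × %ΔP_B = -3.782 × (-6%) = 22.7%.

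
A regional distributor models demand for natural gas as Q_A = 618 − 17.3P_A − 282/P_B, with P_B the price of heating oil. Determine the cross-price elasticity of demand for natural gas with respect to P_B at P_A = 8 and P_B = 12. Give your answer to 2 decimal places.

At P_A = 8 and P_B = 12: Q_A = 456.1.
∂Q_A/∂P_B = 282/P_B² = 1.9583.
ε = (∂Q_A/∂P_B)(P_B/Q_A) = 1.9583 × (12/456.1) ≈ 0.05.
ε > 0: substitutes.

0.05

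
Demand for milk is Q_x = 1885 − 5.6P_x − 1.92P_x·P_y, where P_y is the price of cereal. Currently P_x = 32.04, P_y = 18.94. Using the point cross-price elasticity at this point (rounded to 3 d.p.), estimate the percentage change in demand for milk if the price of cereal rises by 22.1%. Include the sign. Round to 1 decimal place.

-47.6%

At P_x = 32.04, P_y = 18.94: Q_x = 540.448.
∂Q_x/∂P_y = -1.92P_x = -61.5168.
ε = (∂Q_x/∂P_y)(P_y/Q_x) = -61.5168 × 18.94/540.448 ≈ -2.156.
%ΔQ_x ≈ ε × %ΔP_y = -2.156 × (22.1%) = -47.6%.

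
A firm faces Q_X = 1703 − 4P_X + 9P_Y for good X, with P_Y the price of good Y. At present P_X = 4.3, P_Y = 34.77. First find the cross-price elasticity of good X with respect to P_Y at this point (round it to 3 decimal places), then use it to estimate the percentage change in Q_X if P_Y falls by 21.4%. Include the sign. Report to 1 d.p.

At P_X = 4.3, P_Y = 34.77: Q_X = 1998.73.
∂Q_X/∂P_Y = 9.
ε = (∂Q_X/∂P_Y)(P_Y/Q_X) = 9.0000 × 34.77/1998.73 ≈ 0.157.
%ΔQ_X ≈ ε × %ΔP_Y = 0.157 × (-21.4%) = -3.4%.

-3.4%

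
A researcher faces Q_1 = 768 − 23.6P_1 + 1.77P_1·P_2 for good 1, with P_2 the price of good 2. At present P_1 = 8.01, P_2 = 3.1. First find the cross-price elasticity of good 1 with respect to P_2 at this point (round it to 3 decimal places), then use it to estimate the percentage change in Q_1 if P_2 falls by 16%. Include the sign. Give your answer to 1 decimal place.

At P_1 = 8.01, P_2 = 3.1: Q_1 = 622.915.
∂Q_1/∂P_2 = 1.77P_1 = 14.1777.
ε = (∂Q_1/∂P_2)(P_2/Q_1) = 14.1777 × 3.1/622.915 ≈ 0.071.
%ΔQ_1 ≈ ε × %ΔP_2 = 0.071 × (-16%) = -1.1%.

-1.1%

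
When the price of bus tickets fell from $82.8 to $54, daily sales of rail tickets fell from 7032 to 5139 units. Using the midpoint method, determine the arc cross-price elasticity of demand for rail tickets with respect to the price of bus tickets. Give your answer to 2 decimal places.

0.74

ΔQ_A = 5139 − 7032 = -1893; ΔP_B = 54 − 82.8 = -28.8.
Midpoints: Q̄_A = 6085.5, P̄_B = 68.40.
ε = (ΔQ_A/Q̄_A)/(ΔP_B/P̄_B) = (-1893/6085.5)/(-28.8/68.40) ≈ 0.74.
ε > 0: rail tickets and bus tickets are substitutes.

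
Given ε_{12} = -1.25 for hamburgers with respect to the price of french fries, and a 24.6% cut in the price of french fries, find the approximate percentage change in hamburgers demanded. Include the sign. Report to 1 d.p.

30.8%

%ΔQ ≈ ε × %ΔP of french fries = -1.25 × (-24.6%) = 30.8%.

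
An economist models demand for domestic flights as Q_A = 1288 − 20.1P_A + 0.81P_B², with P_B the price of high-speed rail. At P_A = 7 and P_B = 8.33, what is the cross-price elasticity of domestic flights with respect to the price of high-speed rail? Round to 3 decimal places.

At P_A = 7 and P_B = 8.33: Q_A = 1203.505.
∂Q_A/∂P_B = 1.62P_B = 1.62(8.33) = 13.4946.
ε = (∂Q_A/∂P_B)(P_B/Q_A) = 13.4946 × (8.33/1203.505) ≈ 0.093.
ε > 0: substitutes.

0.093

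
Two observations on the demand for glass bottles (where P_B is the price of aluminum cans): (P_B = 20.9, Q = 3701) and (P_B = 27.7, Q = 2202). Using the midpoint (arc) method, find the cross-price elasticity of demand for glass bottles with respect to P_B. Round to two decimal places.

ΔQ_A = 2202 − 3701 = -1499; ΔP_B = 27.7 − 20.9 = 6.8.
Midpoints: Q̄_A = 2951.5, P̄_B = 24.30.
ε = (ΔQ_A/Q̄_A)/(ΔP_B/P̄_B) = (-1499/2951.5)/(6.8/24.30) ≈ -1.81.

-1.81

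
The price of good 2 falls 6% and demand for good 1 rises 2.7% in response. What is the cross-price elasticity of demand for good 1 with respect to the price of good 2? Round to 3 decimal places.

-0.450

ε = (%ΔQ of good 1) / (%ΔP of good 2) = (2.7%) / (-6%) ≈ -0.450.
Negative cross-price elasticity: complements.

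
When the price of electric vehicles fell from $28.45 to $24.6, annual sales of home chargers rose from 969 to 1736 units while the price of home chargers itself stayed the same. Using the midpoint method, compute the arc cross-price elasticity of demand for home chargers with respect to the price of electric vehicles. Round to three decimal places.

ΔQ_A = 1736 − 969 = 767; ΔP_B = 24.6 − 28.45 = -3.85.
Midpoints: Q̄_A = 1352.5, P̄_B = 26.52.
ε = (ΔQ_A/Q̄_A)/(ΔP_B/P̄_B) = (767/1352.5)/(-3.85/26.52) ≈ -3.907.

-3.907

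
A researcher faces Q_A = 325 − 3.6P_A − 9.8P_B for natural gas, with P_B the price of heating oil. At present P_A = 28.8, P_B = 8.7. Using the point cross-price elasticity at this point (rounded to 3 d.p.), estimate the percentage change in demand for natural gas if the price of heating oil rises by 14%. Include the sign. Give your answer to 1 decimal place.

-8.8%

At P_A = 28.8, P_B = 8.7: Q_A = 136.06.
∂Q_A/∂P_B = -9.8.
ε = (∂Q_A/∂P_B)(P_B/Q_A) = -9.8000 × 8.7/136.06 ≈ -0.627.
%ΔQ_A ≈ ε × %ΔP_B = -0.627 × (14%) = -8.8%.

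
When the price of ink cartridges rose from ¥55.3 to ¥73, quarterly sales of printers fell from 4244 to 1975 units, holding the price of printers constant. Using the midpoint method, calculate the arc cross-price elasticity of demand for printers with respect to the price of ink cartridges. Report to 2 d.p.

ΔQ_A = 1975 − 4244 = -2269; ΔP_B = 73 − 55.3 = 17.7.
Midpoints: Q̄_A = 3109.5, P̄_B = 64.15.
ε = (ΔQ_A/Q̄_A)/(ΔP_B/P̄_B) = (-2269/3109.5)/(17.7/64.15) ≈ -2.64.

-2.64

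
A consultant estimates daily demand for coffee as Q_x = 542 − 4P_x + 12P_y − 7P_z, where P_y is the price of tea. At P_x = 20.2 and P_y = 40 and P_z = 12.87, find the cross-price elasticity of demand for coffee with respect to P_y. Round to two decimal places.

At P_x = 20.2 and P_y = 40 and P_z = 12.87: Q_x = 851.11.
∂Q_x/∂P_y = 12.
ε = (∂Q_x/∂P_y)(P_y/Q_x) = 12 × (40/851.11) ≈ 0.56.

0.56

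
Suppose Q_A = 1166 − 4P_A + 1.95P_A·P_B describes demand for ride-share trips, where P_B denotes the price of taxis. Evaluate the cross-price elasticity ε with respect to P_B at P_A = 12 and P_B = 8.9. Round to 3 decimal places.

At P_A = 12 and P_B = 8.9: Q_A = 1326.26.
∂Q_A/∂P_B = 1.95P_A = 1.95(12) = 23.4000.
ε = (∂Q_A/∂P_B)(P_B/Q_A) = 23.4000 × (8.9/1326.26) ≈ 0.157.

0.157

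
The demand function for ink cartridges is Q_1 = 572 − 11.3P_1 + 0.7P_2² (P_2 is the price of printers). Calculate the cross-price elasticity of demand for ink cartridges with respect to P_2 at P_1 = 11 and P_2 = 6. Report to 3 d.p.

0.107

At P_1 = 11 and P_2 = 6: Q_1 = 472.9.
∂Q_1/∂P_2 = 1.4P_2 = 1.4(6) = 8.4000.
ε = (∂Q_1/∂P_2)(P_2/Q_1) = 8.4000 × (6/472.9) ≈ 0.107.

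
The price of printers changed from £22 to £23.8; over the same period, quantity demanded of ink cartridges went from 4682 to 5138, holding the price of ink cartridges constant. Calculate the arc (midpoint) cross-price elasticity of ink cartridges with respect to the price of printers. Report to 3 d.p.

ΔQ_A = 5138 − 4682 = 456; ΔP_B = 23.8 − 22 = 1.8.
Midpoints: Q̄_A = 4910.0, P̄_B = 22.90.
ε = (ΔQ_A/Q̄_A)/(ΔP_B/P̄_B) = (456/4910.0)/(1.8/22.90) ≈ 1.182.
ε > 0: ink cartridges and printers are substitutes.

1.182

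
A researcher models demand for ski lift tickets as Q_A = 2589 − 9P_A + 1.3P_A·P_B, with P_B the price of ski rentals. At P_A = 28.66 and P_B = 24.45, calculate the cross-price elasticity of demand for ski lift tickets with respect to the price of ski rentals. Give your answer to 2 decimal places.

At P_A = 28.66 and P_B = 24.45: Q_A = 3242.018.
∂Q_A/∂P_B = 1.3P_A = 1.3(28.66) = 37.2580.
ε = (∂Q_A/∂P_B)(P_B/Q_A) = 37.2580 × (24.45/3242.018) ≈ 0.28.

0.28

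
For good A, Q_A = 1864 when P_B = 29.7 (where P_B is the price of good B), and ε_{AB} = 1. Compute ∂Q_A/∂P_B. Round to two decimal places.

ε = (∂Q_A/∂P_B)·(P_B/Q_A) ⇒ ∂Q_A/∂P_B = ε·Q_A/P_B = 1 × 1864/29.7 ≈ 62.76.

62.76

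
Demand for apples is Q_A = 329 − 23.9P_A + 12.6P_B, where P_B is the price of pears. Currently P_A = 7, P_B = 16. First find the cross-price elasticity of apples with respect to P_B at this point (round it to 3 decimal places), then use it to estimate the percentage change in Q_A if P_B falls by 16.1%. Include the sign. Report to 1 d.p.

At P_A = 7, P_B = 16: Q_A = 363.3.
∂Q_A/∂P_B = 12.6.
ε = (∂Q_A/∂P_B)(P_B/Q_A) = 12.6000 × 16/363.3 ≈ 0.555.
%ΔQ_A ≈ ε × %ΔP_B = 0.555 × (-16.1%) = -8.9%.

-8.9%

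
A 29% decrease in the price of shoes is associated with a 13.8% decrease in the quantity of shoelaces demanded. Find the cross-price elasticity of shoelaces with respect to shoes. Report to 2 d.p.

ε = (%ΔQ of shoelaces) / (%ΔP of shoes) = (-13.8%) / (-29%) ≈ 0.48.

0.48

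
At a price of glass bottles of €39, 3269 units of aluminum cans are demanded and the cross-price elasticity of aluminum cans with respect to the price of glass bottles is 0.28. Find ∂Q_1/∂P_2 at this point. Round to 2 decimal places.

ε = (∂Q_1/∂P_2)·(P_2/Q_1) ⇒ ∂Q_1/∂P_2 = ε·Q_1/P_2 = 0.28 × 3269/39 ≈ 23.47.

23.47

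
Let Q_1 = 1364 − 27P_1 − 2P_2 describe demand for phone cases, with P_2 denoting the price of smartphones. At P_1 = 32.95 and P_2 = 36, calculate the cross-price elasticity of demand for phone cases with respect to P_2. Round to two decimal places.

At P_1 = 32.95 and P_2 = 36: Q_1 = 402.35.
∂Q_1/∂P_2 = -2.
ε = (∂Q_1/∂P_2)(P_2/Q_1) = -2 × (36/402.35) ≈ -0.18.

-0.18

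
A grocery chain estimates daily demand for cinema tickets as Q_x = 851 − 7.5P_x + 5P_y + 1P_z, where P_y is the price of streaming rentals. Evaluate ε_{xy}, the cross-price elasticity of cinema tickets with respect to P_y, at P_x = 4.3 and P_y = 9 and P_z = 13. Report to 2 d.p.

At P_x = 4.3 and P_y = 9 and P_z = 13: Q_x = 876.75.
∂Q_x/∂P_y = 5.
ε = (∂Q_x/∂P_y)(P_y/Q_x) = 5 × (9/876.75) ≈ 0.05.

0.05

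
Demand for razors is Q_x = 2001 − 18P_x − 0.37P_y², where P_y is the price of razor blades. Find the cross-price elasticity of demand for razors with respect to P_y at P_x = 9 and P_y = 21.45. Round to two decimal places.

At P_x = 9 and P_y = 21.45: Q_x = 1668.762.
∂Q_x/∂P_y = -0.74P_y = -0.74(21.45) = -15.8730.
ε = (∂Q_x/∂P_y)(P_y/Q_x) = -15.8730 × (21.45/1668.762) ≈ -0.20.
ε < 0: complements.

-0.20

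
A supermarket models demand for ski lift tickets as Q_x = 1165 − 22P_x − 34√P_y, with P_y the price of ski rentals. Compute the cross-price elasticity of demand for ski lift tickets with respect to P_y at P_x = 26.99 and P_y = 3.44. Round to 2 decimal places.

-0.06

At P_x = 26.99 and P_y = 3.44: Q_x = 508.159.
∂Q_x/∂P_y = -34/(2√P_y) = -34/(2√3.44) = -9.1658.
ε = (∂Q_x/∂P_y)(P_y/Q_x) = -9.1658 × (3.44/508.159) ≈ -0.06.
ε < 0: complements.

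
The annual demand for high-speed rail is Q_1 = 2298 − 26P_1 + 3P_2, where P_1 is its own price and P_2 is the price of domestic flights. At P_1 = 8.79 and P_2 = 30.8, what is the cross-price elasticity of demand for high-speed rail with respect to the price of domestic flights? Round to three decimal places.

0.043

At P_1 = 8.79 and P_2 = 30.8: Q_1 = 2161.86.
∂Q_1/∂P_2 = 3.
ε = (∂Q_1/∂P_2)(P_2/Q_1) = 3 × (30.8/2161.86) ≈ 0.043.
Since ε > 0, high-speed rail and domestic flights are substitutes.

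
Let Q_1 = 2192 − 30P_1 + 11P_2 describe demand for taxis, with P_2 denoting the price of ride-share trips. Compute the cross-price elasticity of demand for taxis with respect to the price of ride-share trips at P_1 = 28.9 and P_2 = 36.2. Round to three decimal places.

0.231

At P_1 = 28.9 and P_2 = 36.2: Q_1 = 1723.2.
∂Q_1/∂P_2 = 11.
ε = (∂Q_1/∂P_2)(P_2/Q_1) = 11 × (36.2/1723.2) ≈ 0.231.
Since ε > 0, taxis and ride-share trips are substitutes.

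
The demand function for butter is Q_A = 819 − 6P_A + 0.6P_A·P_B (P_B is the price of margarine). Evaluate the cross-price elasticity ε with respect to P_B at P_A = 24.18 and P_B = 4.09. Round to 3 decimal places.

0.081

At P_A = 24.18 and P_B = 4.09: Q_A = 733.258.
∂Q_A/∂P_B = 0.6P_A = 0.6(24.18) = 14.5080.
ε = (∂Q_A/∂P_B)(P_B/Q_A) = 14.5080 × (4.09/733.258) ≈ 0.081.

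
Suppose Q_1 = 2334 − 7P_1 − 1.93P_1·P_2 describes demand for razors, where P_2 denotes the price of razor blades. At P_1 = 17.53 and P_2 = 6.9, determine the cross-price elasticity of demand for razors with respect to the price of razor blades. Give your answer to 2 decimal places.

At P_1 = 17.53 and P_2 = 6.9: Q_1 = 1977.843.
∂Q_1/∂P_2 = -1.93P_1 = -1.93(17.53) = -33.8329.
ε = (∂Q_1/∂P_2)(P_2/Q_1) = -33.8329 × (6.9/1977.843) ≈ -0.12.

-0.12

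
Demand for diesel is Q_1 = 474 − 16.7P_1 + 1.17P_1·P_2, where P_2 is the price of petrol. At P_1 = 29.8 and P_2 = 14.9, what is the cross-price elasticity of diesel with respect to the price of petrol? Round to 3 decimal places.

At P_1 = 29.8 and P_2 = 14.9: Q_1 = 495.843.
∂Q_1/∂P_2 = 1.17P_1 = 1.17(29.8) = 34.8660.
ε = (∂Q_1/∂P_2)(P_2/Q_1) = 34.8660 × (14.9/495.843) ≈ 1.048.
ε > 0: substitutes.

1.048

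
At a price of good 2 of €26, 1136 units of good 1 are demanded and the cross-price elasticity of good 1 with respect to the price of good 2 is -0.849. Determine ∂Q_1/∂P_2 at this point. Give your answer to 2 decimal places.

-37.09

ε = (∂Q_1/∂P_2)·(P_2/Q_1) ⇒ ∂Q_1/∂P_2 = ε·Q_1/P_2 = -0.849 × 1136/26 ≈ -37.09.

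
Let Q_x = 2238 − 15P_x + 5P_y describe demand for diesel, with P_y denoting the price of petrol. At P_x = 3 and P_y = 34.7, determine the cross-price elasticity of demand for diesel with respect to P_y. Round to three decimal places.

0.073

At P_x = 3 and P_y = 34.7: Q_x = 2366.5.
∂Q_x/∂P_y = 5.
ε = (∂Q_x/∂P_y)(P_y/Q_x) = 5 × (34.7/2366.5) ≈ 0.073.
Since ε > 0, diesel and petrol are substitutes.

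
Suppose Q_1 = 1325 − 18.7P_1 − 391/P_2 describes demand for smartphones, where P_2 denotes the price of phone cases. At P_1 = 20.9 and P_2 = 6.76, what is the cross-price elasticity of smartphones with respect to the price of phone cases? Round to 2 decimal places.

0.07

At P_1 = 20.9 and P_2 = 6.76: Q_1 = 876.330.
∂Q_1/∂P_2 = 391/P_2² = 8.5562.
ε = (∂Q_1/∂P_2)(P_2/Q_1) = 8.5562 × (6.76/876.330) ≈ 0.07.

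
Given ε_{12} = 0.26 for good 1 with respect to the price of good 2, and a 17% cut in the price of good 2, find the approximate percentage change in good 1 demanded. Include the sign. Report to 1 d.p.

-4.4%

%ΔQ ≈ ε × %ΔP of good 2 = 0.26 × (-17%) = -4.4%.
Demand for good 1 falls by about 4.4%.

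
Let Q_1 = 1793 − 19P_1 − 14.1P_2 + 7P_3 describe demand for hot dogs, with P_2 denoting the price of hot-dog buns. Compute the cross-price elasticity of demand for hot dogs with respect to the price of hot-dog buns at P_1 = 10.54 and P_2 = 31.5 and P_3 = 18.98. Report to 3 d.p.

-0.347

At P_1 = 10.54 and P_2 = 31.5 and P_3 = 18.98: Q_1 = 1281.45.
∂Q_1/∂P_2 = -14.1.
ε = (∂Q_1/∂P_2)(P_2/Q_1) = -14.1 × (31.5/1281.45) ≈ -0.347.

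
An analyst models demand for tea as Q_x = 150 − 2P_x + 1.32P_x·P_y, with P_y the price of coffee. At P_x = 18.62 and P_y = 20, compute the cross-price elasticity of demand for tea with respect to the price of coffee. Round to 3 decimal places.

At P_x = 18.62 and P_y = 20: Q_x = 604.328.
∂Q_x/∂P_y = 1.32P_x = 1.32(18.62) = 24.5784.
ε = (∂Q_x/∂P_y)(P_y/Q_x) = 24.5784 × (20/604.328) ≈ 0.813.

0.813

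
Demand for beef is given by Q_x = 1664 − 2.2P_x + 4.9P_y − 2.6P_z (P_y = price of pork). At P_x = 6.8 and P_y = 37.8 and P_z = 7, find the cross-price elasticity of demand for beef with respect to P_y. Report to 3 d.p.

0.102

At P_x = 6.8 and P_y = 37.8 and P_z = 7: Q_x = 1816.06.
∂Q_x/∂P_y = 4.9.
ε = (∂Q_x/∂P_y)(P_y/Q_x) = 4.9 × (37.8/1816.06) ≈ 0.102.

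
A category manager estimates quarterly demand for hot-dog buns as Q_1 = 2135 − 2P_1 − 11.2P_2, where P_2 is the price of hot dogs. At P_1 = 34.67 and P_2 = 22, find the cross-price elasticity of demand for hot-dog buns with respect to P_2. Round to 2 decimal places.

-0.14

At P_1 = 34.67 and P_2 = 22: Q_1 = 1819.26.
∂Q_1/∂P_2 = -11.2.
ε = (∂Q_1/∂P_2)(P_2/Q_1) = -11.2 × (22/1819.26) ≈ -0.14.
Since ε < 0, hot-dog buns and hot dogs are complements.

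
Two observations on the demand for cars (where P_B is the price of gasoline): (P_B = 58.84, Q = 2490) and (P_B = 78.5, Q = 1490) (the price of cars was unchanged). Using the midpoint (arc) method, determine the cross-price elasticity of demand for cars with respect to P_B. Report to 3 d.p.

-1.755

ΔQ_A = 1490 − 2490 = -1000; ΔP_B = 78.5 − 58.84 = 19.66.
Midpoints: Q̄_A = 1990.0, P̄_B = 68.67.
ε = (ΔQ_A/Q̄_A)/(ΔP_B/P̄_B) = (-1000/1990.0)/(19.66/68.67) ≈ -1.755.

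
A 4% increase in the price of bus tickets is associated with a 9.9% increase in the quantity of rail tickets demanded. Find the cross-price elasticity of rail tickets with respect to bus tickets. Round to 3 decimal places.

2.475

ε = (%ΔQ of rail tickets) / (%ΔP of bus tickets) = (9.9%) / (4%) ≈ 2.475.
Positive cross-price elasticity: substitutes.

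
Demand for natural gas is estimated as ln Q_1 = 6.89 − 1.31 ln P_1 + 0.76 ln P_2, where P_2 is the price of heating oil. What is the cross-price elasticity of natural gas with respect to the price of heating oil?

0.76

In a log-linear (constant-elasticity) demand function, the coefficient on ln P_2 is the cross-price elasticity.
ε = 0.76. Positive, so natural gas and heating oil are substitutes.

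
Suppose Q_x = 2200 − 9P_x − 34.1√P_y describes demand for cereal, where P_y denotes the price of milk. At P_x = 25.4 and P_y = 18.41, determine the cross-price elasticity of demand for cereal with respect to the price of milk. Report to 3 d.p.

-0.040

At P_x = 25.4 and P_y = 18.41: Q_x = 1825.088.
∂Q_x/∂P_y = -34.1/(2√P_y) = -34.1/(2√18.41) = -3.9737.
ε = (∂Q_x/∂P_y)(P_y/Q_x) = -3.9737 × (18.41/1825.088) ≈ -0.040.
ε < 0: complements.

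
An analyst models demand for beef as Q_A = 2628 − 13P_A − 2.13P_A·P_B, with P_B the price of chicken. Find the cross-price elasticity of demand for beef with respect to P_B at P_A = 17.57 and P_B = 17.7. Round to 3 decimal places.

At P_A = 17.57 and P_B = 17.7: Q_A = 1737.183.
∂Q_A/∂P_B = -2.13P_A = -2.13(17.57) = -37.4241.
ε = (∂Q_A/∂P_B)(P_B/Q_A) = -37.4241 × (17.7/1737.183) ≈ -0.381.
ε < 0: complements.

-0.381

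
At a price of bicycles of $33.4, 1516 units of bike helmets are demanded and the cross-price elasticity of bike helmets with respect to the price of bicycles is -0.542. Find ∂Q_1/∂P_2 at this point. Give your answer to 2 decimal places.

ε = (∂Q_1/∂P_2)·(P_2/Q_1) ⇒ ∂Q_1/∂P_2 = ε·Q_1/P_2 = -0.542 × 1516/33.4 ≈ -24.60.

-24.60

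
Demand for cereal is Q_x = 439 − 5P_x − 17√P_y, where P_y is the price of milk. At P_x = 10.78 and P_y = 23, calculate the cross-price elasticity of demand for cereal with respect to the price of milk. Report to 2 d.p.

At P_x = 10.78 and P_y = 23: Q_x = 303.571.
∂Q_x/∂P_y = -17/(2√P_y) = -17/(2√23) = -1.7724.
ε = (∂Q_x/∂P_y)(P_y/Q_x) = -1.7724 × (23/303.571) ≈ -0.13.
ε < 0: complements.

-0.13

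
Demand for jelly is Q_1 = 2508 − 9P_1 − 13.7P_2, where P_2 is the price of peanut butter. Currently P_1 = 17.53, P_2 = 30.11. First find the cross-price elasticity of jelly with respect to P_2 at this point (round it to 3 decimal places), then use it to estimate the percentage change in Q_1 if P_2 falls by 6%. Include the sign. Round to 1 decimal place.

1.3%

At P_1 = 17.53, P_2 = 30.11: Q_1 = 1937.723.
∂Q_1/∂P_2 = -13.7.
ε = (∂Q_1/∂P_2)(P_2/Q_1) = -13.7000 × 30.11/1937.723 ≈ -0.213.
%ΔQ_1 ≈ ε × %ΔP_2 = -0.213 × (-6%) = 1.3%.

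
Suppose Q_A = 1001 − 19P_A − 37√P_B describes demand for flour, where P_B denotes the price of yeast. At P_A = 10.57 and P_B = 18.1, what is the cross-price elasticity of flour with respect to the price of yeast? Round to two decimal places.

At P_A = 10.57 and P_B = 18.1: Q_A = 642.757.
∂Q_A/∂P_B = -37/(2√P_B) = -37/(2√18.1) = -4.3484.
ε = (∂Q_A/∂P_B)(P_B/Q_A) = -4.3484 × (18.1/642.757) ≈ -0.12.
ε < 0: complements.

-0.12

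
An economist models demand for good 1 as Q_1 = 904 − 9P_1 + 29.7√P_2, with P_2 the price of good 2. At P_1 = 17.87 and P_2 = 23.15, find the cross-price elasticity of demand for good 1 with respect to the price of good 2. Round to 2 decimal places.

At P_1 = 17.87 and P_2 = 23.15: Q_1 = 886.070.
∂Q_1/∂P_2 = 29.7/(2√P_2) = 29.7/(2√23.15) = 3.0864.
ε = (∂Q_1/∂P_2)(P_2/Q_1) = 3.0864 × (23.15/886.070) ≈ 0.08.
ε > 0: substitutes.

0.08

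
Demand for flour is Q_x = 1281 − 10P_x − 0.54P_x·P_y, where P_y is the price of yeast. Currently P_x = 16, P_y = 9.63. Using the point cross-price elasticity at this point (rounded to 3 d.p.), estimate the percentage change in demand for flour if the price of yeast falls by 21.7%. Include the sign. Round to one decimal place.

1.7%

At P_x = 16, P_y = 9.63: Q_x = 1037.797.
∂Q_x/∂P_y = -0.54P_x = -8.6400.
ε = (∂Q_x/∂P_y)(P_y/Q_x) = -8.6400 × 9.63/1037.797 ≈ -0.080.
%ΔQ_x ≈ ε × %ΔP_y = -0.080 × (-21.7%) = 1.7%.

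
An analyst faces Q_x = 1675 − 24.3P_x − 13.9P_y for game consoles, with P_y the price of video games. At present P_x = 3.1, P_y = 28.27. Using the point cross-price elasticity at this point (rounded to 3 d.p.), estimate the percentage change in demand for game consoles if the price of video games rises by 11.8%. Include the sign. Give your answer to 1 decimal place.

At P_x = 3.1, P_y = 28.27: Q_x = 1206.717.
∂Q_x/∂P_y = -13.9.
ε = (∂Q_x/∂P_y)(P_y/Q_x) = -13.9000 × 28.27/1206.717 ≈ -0.326.
%ΔQ_x ≈ ε × %ΔP_y = -0.326 × (11.8%) = -3.8%.

-3.8%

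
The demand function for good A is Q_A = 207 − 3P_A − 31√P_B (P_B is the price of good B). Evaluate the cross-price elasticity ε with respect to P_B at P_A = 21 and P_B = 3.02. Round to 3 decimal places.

At P_A = 21 and P_B = 3.02: Q_A = 90.128.
∂Q_A/∂P_B = -31/(2√P_B) = -31/(2√3.02) = -8.9192.
ε = (∂Q_A/∂P_B)(P_B/Q_A) = -8.9192 × (3.02/90.128) ≈ -0.299.

-0.299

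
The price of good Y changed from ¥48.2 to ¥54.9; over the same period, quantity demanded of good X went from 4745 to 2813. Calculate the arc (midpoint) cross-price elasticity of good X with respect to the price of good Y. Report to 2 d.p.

ΔQ_X = 2813 − 4745 = -1932; ΔP_Y = 54.9 − 48.2 = 6.7.
Midpoints: Q̄_X = 3779.0, P̄_Y = 51.55.
ε = (ΔQ_X/Q̄_X)/(ΔP_Y/P̄_Y) = (-1932/3779.0)/(6.7/51.55) ≈ -3.93.

-3.93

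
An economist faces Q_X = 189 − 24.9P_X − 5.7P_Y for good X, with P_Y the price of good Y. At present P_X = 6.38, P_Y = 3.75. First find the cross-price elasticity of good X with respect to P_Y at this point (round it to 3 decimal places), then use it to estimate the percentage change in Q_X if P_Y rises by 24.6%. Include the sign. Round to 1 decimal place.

At P_X = 6.38, P_Y = 3.75: Q_X = 8.763.
∂Q_X/∂P_Y = -5.7.
ε = (∂Q_X/∂P_Y)(P_Y/Q_X) = -5.7000 × 3.75/8.763 ≈ -2.439.
%ΔQ_X ≈ ε × %ΔP_Y = -2.439 × (24.6%) = -60.0%.

-60.0%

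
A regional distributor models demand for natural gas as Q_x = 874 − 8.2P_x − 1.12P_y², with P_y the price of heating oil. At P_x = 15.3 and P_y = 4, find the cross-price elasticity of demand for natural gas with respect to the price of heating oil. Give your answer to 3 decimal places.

At P_x = 15.3 and P_y = 4: Q_x = 730.62.
∂Q_x/∂P_y = -2.24P_y = -2.24(4) = -8.9600.
ε = (∂Q_x/∂P_y)(P_y/Q_x) = -8.9600 × (4/730.62) ≈ -0.049.
ε < 0: complements.

-0.049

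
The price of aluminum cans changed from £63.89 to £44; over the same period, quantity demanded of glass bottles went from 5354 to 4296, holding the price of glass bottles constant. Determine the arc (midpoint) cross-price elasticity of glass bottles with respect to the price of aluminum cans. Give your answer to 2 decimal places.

0.59

ΔQ_A = 4296 − 5354 = -1058; ΔP_B = 44 − 63.89 = -19.89.
Midpoints: Q̄_A = 4825.0, P̄_B = 53.95.
ε = (ΔQ_A/Q̄_A)/(ΔP_B/P̄_B) = (-1058/4825.0)/(-19.89/53.95) ≈ 0.59.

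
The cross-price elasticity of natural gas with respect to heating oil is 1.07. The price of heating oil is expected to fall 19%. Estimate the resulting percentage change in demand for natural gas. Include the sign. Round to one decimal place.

%ΔQ ≈ ε × %ΔP of heating oil = 1.07 × (-19%) = -20.3%.

-20.3%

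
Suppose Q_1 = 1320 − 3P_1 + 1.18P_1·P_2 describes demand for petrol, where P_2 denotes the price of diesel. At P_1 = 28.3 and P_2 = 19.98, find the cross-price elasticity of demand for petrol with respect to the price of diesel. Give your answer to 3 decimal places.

At P_1 = 28.3 and P_2 = 19.98: Q_1 = 1902.312.
∂Q_1/∂P_2 = 1.18P_1 = 1.18(28.3) = 33.3940.
ε = (∂Q_1/∂P_2)(P_2/Q_1) = 33.3940 × (19.98/1902.312) ≈ 0.351.
ε > 0: substitutes.

0.351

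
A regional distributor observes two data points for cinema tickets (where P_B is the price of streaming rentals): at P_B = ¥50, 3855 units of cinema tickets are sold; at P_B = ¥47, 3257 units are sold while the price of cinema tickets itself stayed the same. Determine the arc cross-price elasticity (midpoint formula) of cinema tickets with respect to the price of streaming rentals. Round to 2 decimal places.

2.72

ΔQ_A = 3257 − 3855 = -598; ΔP_B = 47 − 50 = -3.
Midpoints: Q̄_A = 3556.0, P̄_B = 48.50.
ε = (ΔQ_A/Q̄_A)/(ΔP_B/P̄_B) = (-598/3556.0)/(-3/48.50) ≈ 2.72.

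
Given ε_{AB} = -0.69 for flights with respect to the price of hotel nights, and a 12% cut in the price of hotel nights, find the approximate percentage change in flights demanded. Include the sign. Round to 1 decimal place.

8.3%

%ΔQ ≈ ε × %ΔP of hotel nights = -0.69 × (-12%) = 8.3%.
Demand for flights rises by about 8.3%.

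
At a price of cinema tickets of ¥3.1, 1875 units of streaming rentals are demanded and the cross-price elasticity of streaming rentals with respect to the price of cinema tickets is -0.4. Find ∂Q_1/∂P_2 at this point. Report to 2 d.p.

-241.94

ε = (∂Q_1/∂P_2)·(P_2/Q_1) ⇒ ∂Q_1/∂P_2 = ε·Q_1/P_2 = -0.4 × 1875/3.1 ≈ -241.94.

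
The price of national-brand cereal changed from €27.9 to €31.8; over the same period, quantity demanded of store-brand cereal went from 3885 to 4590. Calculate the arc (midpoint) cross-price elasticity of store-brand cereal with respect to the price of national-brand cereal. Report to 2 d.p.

1.27

ΔQ_A = 4590 − 3885 = 705; ΔP_B = 31.8 − 27.9 = 3.9.
Midpoints: Q̄_A = 4237.5, P̄_B = 29.85.
ε = (ΔQ_A/Q̄_A)/(ΔP_B/P̄_B) = (705/4237.5)/(3.9/29.85) ≈ 1.27.
ε > 0: store-brand cereal and national-brand cereal are substitutes.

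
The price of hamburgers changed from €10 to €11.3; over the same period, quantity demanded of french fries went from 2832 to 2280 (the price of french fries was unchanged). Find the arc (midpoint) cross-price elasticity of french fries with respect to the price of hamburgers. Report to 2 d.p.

ΔQ_A = 2280 − 2832 = -552; ΔP_B = 11.3 − 10 = 1.3.
Midpoints: Q̄_A = 2556.0, P̄_B = 10.65.
ε = (ΔQ_A/Q̄_A)/(ΔP_B/P̄_B) = (-552/2556.0)/(1.3/10.65) ≈ -1.77.

-1.77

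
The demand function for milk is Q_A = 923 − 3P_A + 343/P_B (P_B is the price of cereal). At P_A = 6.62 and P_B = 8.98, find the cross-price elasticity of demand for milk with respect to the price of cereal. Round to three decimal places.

-0.041

At P_A = 6.62 and P_B = 8.98: Q_A = 941.336.
∂Q_A/∂P_B = −343/P_B² = -4.2535.
ε = (∂Q_A/∂P_B)(P_B/Q_A) = -4.2535 × (8.98/941.336) ≈ -0.041.
ε < 0: complements.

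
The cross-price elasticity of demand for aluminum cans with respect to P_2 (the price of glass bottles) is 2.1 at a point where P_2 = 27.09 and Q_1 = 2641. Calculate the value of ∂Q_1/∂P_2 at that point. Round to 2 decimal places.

204.73

ε = (∂Q_1/∂P_2)·(P_2/Q_1) ⇒ ∂Q_1/∂P_2 = ε·Q_1/P_2 = 2.1 × 2641/27.09 ≈ 204.73.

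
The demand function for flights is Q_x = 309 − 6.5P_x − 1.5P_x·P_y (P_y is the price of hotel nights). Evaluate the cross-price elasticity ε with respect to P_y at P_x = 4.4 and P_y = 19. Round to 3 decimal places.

At P_x = 4.4 and P_y = 19: Q_x = 155.
∂Q_x/∂P_y = -1.5P_x = -1.5(4.4) = -6.6000.
ε = (∂Q_x/∂P_y)(P_y/Q_x) = -6.6000 × (19/155) ≈ -0.809.
ε < 0: complements.

-0.809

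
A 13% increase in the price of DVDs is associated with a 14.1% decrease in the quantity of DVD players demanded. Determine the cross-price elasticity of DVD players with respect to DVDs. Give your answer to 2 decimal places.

-1.08

ε = (%ΔQ of DVD players) / (%ΔP of DVDs) = (-14.1%) / (13%) ≈ -1.08.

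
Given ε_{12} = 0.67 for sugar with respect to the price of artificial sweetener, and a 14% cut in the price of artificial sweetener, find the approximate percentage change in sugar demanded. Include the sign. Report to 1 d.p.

%ΔQ ≈ ε × %ΔP of artificial sweetener = 0.67 × (-14%) = -9.4%.
Demand for sugar falls by about 9.4%.

-9.4%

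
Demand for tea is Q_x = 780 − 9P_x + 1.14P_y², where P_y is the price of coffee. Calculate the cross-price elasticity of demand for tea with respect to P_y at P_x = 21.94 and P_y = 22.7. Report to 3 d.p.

1.004

At P_x = 21.94 and P_y = 22.7: Q_x = 1169.971.
∂Q_x/∂P_y = 2.28P_y = 2.28(22.7) = 51.7560.
ε = (∂Q_x/∂P_y)(P_y/Q_x) = 51.7560 × (22.7/1169.971) ≈ 1.004.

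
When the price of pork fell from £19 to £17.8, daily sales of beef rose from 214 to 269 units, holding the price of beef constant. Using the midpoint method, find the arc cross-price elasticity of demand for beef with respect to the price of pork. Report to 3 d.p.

-3.492

ΔQ_A = 269 − 214 = 55; ΔP_B = 17.8 − 19 = -1.2.
Midpoints: Q̄_A = 241.5, P̄_B = 18.40.
ε = (ΔQ_A/Q̄_A)/(ΔP_B/P̄_B) = (55/241.5)/(-1.2/18.40) ≈ -3.492.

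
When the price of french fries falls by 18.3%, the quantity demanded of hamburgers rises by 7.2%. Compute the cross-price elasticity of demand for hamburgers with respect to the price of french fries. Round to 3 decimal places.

-0.393

ε = (%ΔQ of hamburgers) / (%ΔP of french fries) = (7.2%) / (-18.3%) ≈ -0.393.
Negative cross-price elasticity: complements.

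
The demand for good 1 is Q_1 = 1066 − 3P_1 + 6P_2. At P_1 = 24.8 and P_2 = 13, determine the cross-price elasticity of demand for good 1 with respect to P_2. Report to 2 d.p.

At P_1 = 24.8 and P_2 = 13: Q_1 = 1069.6.
∂Q_1/∂P_2 = 6.
ε = (∂Q_1/∂P_2)(P_2/Q_1) = 6 × (13/1069.6) ≈ 0.07.
Since ε > 0, good 1 and good 2 are substitutes.

0.07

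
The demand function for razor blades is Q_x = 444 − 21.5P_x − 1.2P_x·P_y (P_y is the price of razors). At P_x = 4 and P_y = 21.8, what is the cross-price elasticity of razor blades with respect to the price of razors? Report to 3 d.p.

At P_x = 4 and P_y = 21.8: Q_x = 253.36.
∂Q_x/∂P_y = -1.2P_x = -1.2(4) = -4.8000.
ε = (∂Q_x/∂P_y)(P_y/Q_x) = -4.8000 × (21.8/253.36) ≈ -0.413.

-0.413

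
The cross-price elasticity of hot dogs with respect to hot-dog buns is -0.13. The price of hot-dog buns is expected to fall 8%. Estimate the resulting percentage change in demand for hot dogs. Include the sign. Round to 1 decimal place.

%ΔQ ≈ ε × %ΔP of hot-dog buns = -0.13 × (-8%) = 1.0%.

1.0%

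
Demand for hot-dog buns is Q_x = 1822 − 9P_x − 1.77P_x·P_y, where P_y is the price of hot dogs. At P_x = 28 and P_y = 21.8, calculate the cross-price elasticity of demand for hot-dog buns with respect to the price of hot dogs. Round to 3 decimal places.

-2.207

At P_x = 28 and P_y = 21.8: Q_x = 489.592.
∂Q_x/∂P_y = -1.77P_x = -1.77(28) = -49.5600.
ε = (∂Q_x/∂P_y)(P_y/Q_x) = -49.5600 × (21.8/489.592) ≈ -2.207.
ε < 0: complements.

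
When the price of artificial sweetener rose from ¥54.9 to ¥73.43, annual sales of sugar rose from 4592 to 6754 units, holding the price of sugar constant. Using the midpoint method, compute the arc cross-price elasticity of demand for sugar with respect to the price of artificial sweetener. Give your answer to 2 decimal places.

ΔQ_A = 6754 − 4592 = 2162; ΔP_B = 73.43 − 54.9 = 18.53.
Midpoints: Q̄_A = 5673.0, P̄_B = 64.17.
ε = (ΔQ_A/Q̄_A)/(ΔP_B/P̄_B) = (2162/5673.0)/(18.53/64.17) ≈ 1.32.

1.32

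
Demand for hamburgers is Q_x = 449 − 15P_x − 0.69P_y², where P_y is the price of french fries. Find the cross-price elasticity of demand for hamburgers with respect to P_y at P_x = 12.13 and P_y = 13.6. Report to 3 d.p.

At P_x = 12.13 and P_y = 13.6: Q_x = 139.428.
∂Q_x/∂P_y = -1.38P_y = -1.38(13.6) = -18.7680.
ε = (∂Q_x/∂P_y)(P_y/Q_x) = -18.7680 × (13.6/139.428) ≈ -1.831.

-1.831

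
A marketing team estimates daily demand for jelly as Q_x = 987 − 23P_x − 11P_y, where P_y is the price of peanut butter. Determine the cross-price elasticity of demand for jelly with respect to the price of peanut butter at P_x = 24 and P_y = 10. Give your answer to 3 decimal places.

At P_x = 24 and P_y = 10: Q_x = 325.
∂Q_x/∂P_y = -11.
ε = (∂Q_x/∂P_y)(P_y/Q_x) = -11 × (10/325) ≈ -0.338.
Since ε < 0, jelly and peanut butter are complements.

-0.338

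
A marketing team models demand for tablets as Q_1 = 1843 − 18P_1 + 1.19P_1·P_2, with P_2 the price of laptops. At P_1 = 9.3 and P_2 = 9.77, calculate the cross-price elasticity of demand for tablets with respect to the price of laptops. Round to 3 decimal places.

0.061

At P_1 = 9.3 and P_2 = 9.77: Q_1 = 1783.725.
∂Q_1/∂P_2 = 1.19P_1 = 1.19(9.3) = 11.0670.
ε = (∂Q_1/∂P_2)(P_2/Q_1) = 11.0670 × (9.77/1783.725) ≈ 0.061.
ε > 0: substitutes.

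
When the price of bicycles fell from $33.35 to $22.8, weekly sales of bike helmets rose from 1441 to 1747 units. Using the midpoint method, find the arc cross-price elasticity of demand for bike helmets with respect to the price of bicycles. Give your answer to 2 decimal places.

-0.51

ΔQ_A = 1747 − 1441 = 306; ΔP_B = 22.8 − 33.35 = -10.55.
Midpoints: Q̄_A = 1594.0, P̄_B = 28.08.
ε = (ΔQ_A/Q̄_A)/(ΔP_B/P̄_B) = (306/1594.0)/(-10.55/28.08) ≈ -0.51.
ε < 0: bike helmets and bicycles are complements.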